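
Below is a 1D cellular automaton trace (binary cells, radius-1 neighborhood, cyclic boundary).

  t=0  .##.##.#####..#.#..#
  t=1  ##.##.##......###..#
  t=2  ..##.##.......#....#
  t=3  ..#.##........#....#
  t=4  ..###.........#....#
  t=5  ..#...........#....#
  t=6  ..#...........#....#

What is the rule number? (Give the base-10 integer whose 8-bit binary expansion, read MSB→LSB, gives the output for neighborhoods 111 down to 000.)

  ### -> .   bit 7 = 0  t=0,i=8
  ##. -> .   bit 6 = 0  t=0,i=2
  #.# -> #   bit 5 = 1  t=0,i=0
  #.. -> .   bit 4 = 0  t=0,i=12
  .## -> #   bit 3 = 1  t=0,i=1
  .#. -> #   bit 2 = 1  t=0,i=14
  ..# -> .   bit 1 = 0  t=0,i=13
  ... -> .   bit 0 = 0  t=1,i=9
  bits 00101100 = 44

44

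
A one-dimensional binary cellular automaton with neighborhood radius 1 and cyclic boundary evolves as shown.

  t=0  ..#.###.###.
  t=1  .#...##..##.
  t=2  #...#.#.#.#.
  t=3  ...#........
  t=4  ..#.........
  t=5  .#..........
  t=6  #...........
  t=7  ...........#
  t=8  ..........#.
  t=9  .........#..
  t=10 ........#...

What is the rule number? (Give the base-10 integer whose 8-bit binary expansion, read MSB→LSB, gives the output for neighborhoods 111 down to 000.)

194

  nb ###: next=#  (t=0,i=5, bit7=1)
  nb ##.: next=#  (t=0,i=6, bit6=1)
  nb #.#: next=.  (t=0,i=3, bit5=0)
  nb #..: next=.  (t=0,i=11, bit4=0)
  nb .##: next=.  (t=0,i=4, bit3=0)
  nb .#.: next=.  (t=0,i=2, bit2=0)
  nb ..#: next=#  (t=0,i=1, bit1=1)
  nb ...: next=.  (t=0,i=0, bit0=0)
  bits 11000010 = 194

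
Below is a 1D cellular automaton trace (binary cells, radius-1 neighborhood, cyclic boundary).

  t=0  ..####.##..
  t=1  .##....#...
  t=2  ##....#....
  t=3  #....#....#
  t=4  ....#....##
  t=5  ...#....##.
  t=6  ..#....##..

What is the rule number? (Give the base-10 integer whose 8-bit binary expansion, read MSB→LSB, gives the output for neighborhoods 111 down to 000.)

10

  ### -> .   bit 7 = 0  t=0,i=3
  ##. -> .   bit 6 = 0  t=0,i=5
  #.# -> .   bit 5 = 0  t=0,i=6
  #.. -> .   bit 4 = 0  t=0,i=9
  .## -> #   bit 3 = 1  t=0,i=2
  .#. -> .   bit 2 = 0  t=1,i=7
  ..# -> #   bit 1 = 1  t=0,i=1
  ... -> .   bit 0 = 0  t=0,i=0
  bits 00001010 = 10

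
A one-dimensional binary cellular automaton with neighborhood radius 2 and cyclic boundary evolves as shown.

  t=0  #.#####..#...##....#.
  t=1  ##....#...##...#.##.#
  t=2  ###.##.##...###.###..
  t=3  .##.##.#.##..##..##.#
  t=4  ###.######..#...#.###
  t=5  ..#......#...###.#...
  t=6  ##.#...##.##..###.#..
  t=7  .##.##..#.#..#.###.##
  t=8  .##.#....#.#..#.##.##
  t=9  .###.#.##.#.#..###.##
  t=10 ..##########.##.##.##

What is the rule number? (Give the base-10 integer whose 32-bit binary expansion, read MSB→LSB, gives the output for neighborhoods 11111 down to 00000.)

  ##### -> .   bit 31 = 0  t=0,i=4
  ####. -> .   bit 30 = 0  t=0,i=5
  ###.# -> #   bit 29 = 1  t=2,i=2
  ###.. -> #   bit 28 = 1  t=0,i=6
  ##.## -> .   bit 27 = 0  t=1,i=19
  ##.#. -> #   bit 26 = 1  t=3,i=6
  ##..# -> .   bit 25 = 0  t=0,i=7
  ##... -> #   bit 24 = 1  t=0,i=15
  #.### -> .   bit 23 = 0  t=0,i=2
  #.##. -> #   bit 22 = 1  t=1,i=17
  #.#.# -> #   bit 21 = 1  t=0,i=0
  #.#.. -> .   bit 20 = 0  t=5,i=17
  #..## -> #   bit 19 = 1  t=2,i=20
  #..#. -> .   bit 18 = 0  t=0,i=8
  #...# -> #   bit 17 = 1  t=0,i=11
  #.... -> .   bit 16 = 0  t=0,i=16
  .#### -> .   bit 15 = 0  t=0,i=3
  .###. -> #   bit 14 = 1  t=1,i=0
  .##.# -> #   bit 13 = 1  t=1,i=18
  .##.. -> .   bit 12 = 0  t=0,i=14
  .#.## -> #   bit 11 = 1  t=0,i=1
  .#.#. -> #   bit 10 = 1  t=0,i=20
  .#..# -> #   bit 9 = 1  t=6,i=19
  .#... -> #   bit 8 = 1  t=0,i=10
  ..### -> .   bit 7 = 0  t=2,i=0
  ..##. -> .   bit 6 = 0  t=0,i=13
  ..#.# -> .   bit 5 = 0  t=0,i=19
  ..#.. -> .   bit 4 = 0  t=0,i=9
  ...## -> .   bit 3 = 0  t=0,i=12
  ...#. -> #   bit 2 = 1  t=0,i=18
  ....# -> #   bit 1 = 1  t=0,i=17
  ..... -> .   bit 0 = 0  t=5,i=5
  bits 00110101011010100110111100000110 = 896167686

896167686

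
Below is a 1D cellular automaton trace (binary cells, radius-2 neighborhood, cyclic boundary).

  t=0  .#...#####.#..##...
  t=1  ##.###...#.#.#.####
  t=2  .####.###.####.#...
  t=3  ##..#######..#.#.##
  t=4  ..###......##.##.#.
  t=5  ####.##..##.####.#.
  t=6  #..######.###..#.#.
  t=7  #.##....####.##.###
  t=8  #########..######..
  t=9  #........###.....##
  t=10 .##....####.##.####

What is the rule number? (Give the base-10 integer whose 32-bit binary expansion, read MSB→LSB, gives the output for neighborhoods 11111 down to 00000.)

  [31] ##### => .  t=0,i=7
  [30] ####. => .  t=0,i=8
  [29] ###.# => #  t=0,i=9
  [28] ###.. => .  t=1,i=5
  [27] ##.## => #  t=1,i=2
  [26] ##.#. => .  t=0,i=10
  [25] ##..# => #  t=3,i=2
  [24] ##... => #  t=0,i=16
  [23] #.### => #  t=1,i=3
  [22] #.##. => #  t=4,i=14
  [21] #.#.# => #  t=1,i=11
  [20] #.#.. => #  t=0,i=11
  [19] #..## => #  t=0,i=13
  [18] #..#. => #  t=3,i=12
  [17] #...# => #  t=0,i=3
  [16] #.... => #  t=0,i=17
  [15] .#### => .  t=0,i=6
  [14] .###. => #  t=1,i=4
  [13] .##.# => #  t=4,i=12
  [12] .##.. => #  t=0,i=15
  [11] .#.## => .  t=1,i=14
  [10] .#.#. => #  t=1,i=10
  [9] .#..# => .  t=0,i=12
  [8] .#... => .  t=0,i=2
  [7] ..### => #  t=0,i=5
  [6] ..##. => .  t=0,i=14
  [5] ..#.# => .  t=1,i=9
  [4] ..#.. => #  t=0,i=1
  [3] ...## => #  t=0,i=4
  [2] ...#. => #  t=0,i=0
  [1] ....# => #  t=0,i=18
  [0] ..... => .  t=4,i=7
  bits 00101011111111110111010010011110 = 738161822

738161822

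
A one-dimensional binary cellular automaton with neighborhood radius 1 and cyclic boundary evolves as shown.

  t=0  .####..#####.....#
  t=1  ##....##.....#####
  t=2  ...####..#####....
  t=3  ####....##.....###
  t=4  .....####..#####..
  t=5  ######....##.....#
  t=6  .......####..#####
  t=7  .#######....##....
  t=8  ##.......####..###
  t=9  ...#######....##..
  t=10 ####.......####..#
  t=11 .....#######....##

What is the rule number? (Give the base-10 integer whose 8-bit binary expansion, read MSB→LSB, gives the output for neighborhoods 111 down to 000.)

  ###|.  b7=0 t=0,i=2
  ##.|.  b6=0 t=0,i=4
  #.#|#  b5=1 t=0,i=0
  #..|.  b4=0 t=0,i=5
  .##|#  b3=1 t=0,i=1
  .#.|#  b2=1 t=0,i=17
  ..#|#  b1=1 t=0,i=6
  ...|#  b0=1 t=0,i=13
  bits 00101111 = 47

47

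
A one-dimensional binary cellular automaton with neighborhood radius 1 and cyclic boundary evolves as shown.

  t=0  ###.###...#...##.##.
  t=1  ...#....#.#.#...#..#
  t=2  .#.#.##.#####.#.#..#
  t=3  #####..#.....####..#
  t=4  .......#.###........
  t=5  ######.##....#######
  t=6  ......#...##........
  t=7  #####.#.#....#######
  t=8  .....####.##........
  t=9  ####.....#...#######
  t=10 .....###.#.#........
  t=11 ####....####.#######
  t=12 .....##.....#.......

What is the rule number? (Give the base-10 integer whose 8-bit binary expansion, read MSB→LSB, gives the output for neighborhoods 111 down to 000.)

  ###|.  b7=0 t=0,i=1
  ##.|.  b6=0 t=0,i=2
  #.#|#  b5=1 t=0,i=3
  #..|.  b4=0 t=0,i=7
  .##|.  b3=0 t=0,i=0
  .#.|#  b2=1 t=0,i=10
  ..#|.  b1=0 t=0,i=9
  ...|#  b0=1 t=0,i=8
  bits 00100101 = 37

37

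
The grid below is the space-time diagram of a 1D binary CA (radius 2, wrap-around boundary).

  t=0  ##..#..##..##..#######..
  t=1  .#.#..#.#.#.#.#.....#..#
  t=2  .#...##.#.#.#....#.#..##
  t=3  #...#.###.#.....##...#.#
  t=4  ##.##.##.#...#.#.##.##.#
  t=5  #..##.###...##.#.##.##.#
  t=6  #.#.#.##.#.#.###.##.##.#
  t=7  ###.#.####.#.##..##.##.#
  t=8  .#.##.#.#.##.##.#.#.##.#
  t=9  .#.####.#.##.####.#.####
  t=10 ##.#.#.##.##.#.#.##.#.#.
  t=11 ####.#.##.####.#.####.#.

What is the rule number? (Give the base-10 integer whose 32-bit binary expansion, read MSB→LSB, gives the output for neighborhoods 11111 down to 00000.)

  #####|.  b31=0 t=0,i=17
  ####.|#  b30=1 t=0,i=20
  ###.#|.  b29=0 t=3,i=8
  ###..|.  b28=0 t=0,i=21
  ##.##|.  b27=0 t=4,i=2
  ##.#.|#  b26=1 t=2,i=0
  ##..#|.  b25=0 t=0,i=2
  ##...|#  b24=1 t=3,i=1
  #.###|#  b23=1 t=3,i=6
  #.##.|#  b22=1 t=3,i=23
  #.#.#|#  b21=1 t=1,i=1
  #.#..|.  b20=0 t=1,i=3
  #..##|#  b19=1 t=0,i=6
  #..#.|#  b18=1 t=0,i=3
  #...#|.  b17=0 t=2,i=3
  #....|.  b16=0 t=1,i=16
  .####|.  b15=0 t=0,i=16
  .###.|#  b14=1 t=3,i=7
  .##.#|#  b13=1 t=2,i=6
  .##..|#  b12=1 t=0,i=1
  .#.##|.  b11=0 t=3,i=5
  .#.#.|.  b10=0 t=1,i=0
  .#..#|.  b9=0 t=0,i=5
  .#...|.  b8=0 t=1,i=15
  ..###|.  b7=0 t=0,i=15
  ..##.|.  b6=0 t=0,i=0
  ..#.#|#  b5=1 t=1,i=6
  ..#..|.  b4=0 t=0,i=4
  ...##|#  b3=1 t=2,i=4
  ...#.|#  b2=1 t=1,i=19
  ....#|.  b1=0 t=1,i=18
  .....|#  b0=1 t=1,i=17
  bits 01000101111011000111000000101101 = 1173123117

1173123117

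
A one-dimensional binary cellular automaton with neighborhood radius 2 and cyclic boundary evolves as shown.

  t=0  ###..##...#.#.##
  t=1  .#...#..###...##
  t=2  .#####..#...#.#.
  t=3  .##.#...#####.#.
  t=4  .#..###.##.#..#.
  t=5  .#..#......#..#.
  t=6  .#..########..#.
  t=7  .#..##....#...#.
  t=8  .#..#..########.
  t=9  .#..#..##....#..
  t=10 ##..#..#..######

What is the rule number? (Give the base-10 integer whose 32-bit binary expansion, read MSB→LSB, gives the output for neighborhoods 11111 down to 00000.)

  nb #####: next=.  (t=0,i=0, bit31=0)
  nb ####.: next=#  (t=0,i=1, bit30=1)
  nb ###.#: next=.  (t=3,i=12, bit29=0)
  nb ###..: next=.  (t=0,i=2, bit28=0)
  nb ##.##: next=.  (t=4,i=7, bit27=0)
  nb ##.#.: next=.  (t=1,i=0, bit26=0)
  nb ##..#: next=.  (t=0,i=3, bit25=0)
  nb ##...: next=.  (t=0,i=7, bit24=0)
  nb #.###: next=#  (t=0,i=14, bit23=1)
  nb #.##.: next=.  (t=4,i=8, bit22=0)
  nb #.#.#: next=.  (t=0,i=12, bit21=0)
  nb #.#..: next=#  (t=1,i=1, bit20=1)
  nb #..##: next=.  (t=0,i=4, bit19=0)
  nb #..#.: next=.  (t=2,i=7, bit18=0)
  nb #...#: next=#  (t=0,i=8, bit17=1)
  nb #....: next=#  (t=5,i=6, bit16=1)
  nb .####: next=#  (t=0,i=15, bit15=1)
  nb .###.: next=.  (t=1,i=9, bit14=0)
  nb .##.#: next=.  (t=1,i=15, bit13=0)
  nb .##..: next=.  (t=0,i=6, bit12=0)
  nb .#.##: next=.  (t=0,i=13, bit11=0)
  nb .#.#.: next=.  (t=0,i=11, bit10=0)
  nb .#..#: next=.  (t=1,i=6, bit9=0)
  nb .#...: next=#  (t=1,i=2, bit8=1)
  nb ..###: next=#  (t=1,i=8, bit7=1)
  nb ..##.: next=#  (t=0,i=5, bit6=1)
  nb ..#.#: next=#  (t=0,i=10, bit5=1)
  nb ..#..: next=#  (t=1,i=5, bit4=1)
  nb ...##: next=.  (t=1,i=13, bit3=0)
  nb ...#.: next=#  (t=0,i=9, bit2=1)
  nb ....#: next=#  (t=5,i=9, bit1=1)
  nb .....: next=#  (t=5,i=7, bit0=1)
  bits 01000000100100111000000111110111 = 1083408887

1083408887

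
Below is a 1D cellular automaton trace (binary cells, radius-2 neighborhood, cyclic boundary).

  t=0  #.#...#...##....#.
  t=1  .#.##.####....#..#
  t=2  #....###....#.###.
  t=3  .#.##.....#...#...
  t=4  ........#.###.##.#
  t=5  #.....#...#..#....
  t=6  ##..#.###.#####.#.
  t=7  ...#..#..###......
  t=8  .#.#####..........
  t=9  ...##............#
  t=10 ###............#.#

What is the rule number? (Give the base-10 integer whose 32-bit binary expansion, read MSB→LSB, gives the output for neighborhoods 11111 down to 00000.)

143034138

  ##### -> .   bit 31 = 0  t=6,i=12
  ####. -> .   bit 30 = 0  t=1,i=8
  ###.# -> .   bit 29 = 0  t=2,i=16
  ###.. -> .   bit 28 = 0  t=1,i=9
  ##.## -> #   bit 27 = 1  t=1,i=5
  ##.#. -> .   bit 26 = 0  t=2,i=17
  ##..# -> .   bit 25 = 0  t=6,i=2
  ##... -> .   bit 24 = 0  t=0,i=12
  #.### -> #   bit 23 = 1  t=1,i=6
  #.##. -> .   bit 22 = 0  t=1,i=3
  #.#.# -> .   bit 21 = 0  t=0,i=0
  #.#.. -> .   bit 20 = 0  t=0,i=2
  #..## -> .   bit 19 = 0  t=7,i=8
  #..#. -> #   bit 18 = 1  t=1,i=16
  #...# -> #   bit 17 = 1  t=0,i=4
  #.... -> .   bit 16 = 0  t=0,i=13
  .#### -> #   bit 15 = 1  t=1,i=7
  .###. -> .   bit 14 = 0  t=2,i=6
  .##.# -> .   bit 13 = 0  t=1,i=4
  .##.. -> .   bit 12 = 0  t=0,i=11
  .#.## -> .   bit 11 = 0  t=1,i=2
  .#.#. -> #   bit 10 = 1  t=0,i=1
  .#..# -> #   bit 9 = 1  t=1,i=15
  .#... -> #   bit 8 = 1  t=0,i=3
  ..### -> .   bit 7 = 0  t=2,i=5
  ..##. -> .   bit 6 = 0  t=0,i=10
  ..#.# -> .   bit 5 = 0  t=0,i=16
  ..#.. -> #   bit 4 = 1  t=0,i=6
  ...## -> #   bit 3 = 1  t=0,i=9
  ...#. -> .   bit 2 = 0  t=0,i=5
  ....# -> #   bit 1 = 1  t=0,i=14
  ..... -> .   bit 0 = 0  t=3,i=7
  bits 00001000100001101000011100011010 = 143034138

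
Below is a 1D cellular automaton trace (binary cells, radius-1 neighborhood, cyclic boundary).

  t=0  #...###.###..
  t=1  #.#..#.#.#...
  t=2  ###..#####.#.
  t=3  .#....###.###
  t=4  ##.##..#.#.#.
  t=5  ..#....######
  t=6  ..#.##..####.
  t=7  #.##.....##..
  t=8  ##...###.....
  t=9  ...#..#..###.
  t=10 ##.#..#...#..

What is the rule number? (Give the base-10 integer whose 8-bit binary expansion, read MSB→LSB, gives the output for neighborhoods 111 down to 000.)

165

  ### -> #   bit 7 = 1  t=0,i=5
  ##. -> .   bit 6 = 0  t=0,i=6
  #.# -> #   bit 5 = 1  t=0,i=7
  #.. -> .   bit 4 = 0  t=0,i=1
  .## -> .   bit 3 = 0  t=0,i=4
  .#. -> #   bit 2 = 1  t=0,i=0
  ..# -> .   bit 1 = 0  t=0,i=3
  ... -> #   bit 0 = 1  t=0,i=2
  bits 10100101 = 165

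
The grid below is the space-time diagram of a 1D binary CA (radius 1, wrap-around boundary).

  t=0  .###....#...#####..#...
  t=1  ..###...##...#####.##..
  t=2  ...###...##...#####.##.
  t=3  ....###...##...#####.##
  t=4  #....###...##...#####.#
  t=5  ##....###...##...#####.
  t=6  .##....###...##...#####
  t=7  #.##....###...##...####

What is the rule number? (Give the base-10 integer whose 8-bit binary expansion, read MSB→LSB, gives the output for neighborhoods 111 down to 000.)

244

  ###|#  b7=1 t=0,i=2
  ##.|#  b6=1 t=0,i=3
  #.#|#  b5=1 t=1,i=18
  #..|#  b4=1 t=0,i=4
  .##|.  b3=0 t=0,i=1
  .#.|#  b2=1 t=0,i=8
  ..#|.  b1=0 t=0,i=0
  ...|.  b0=0 t=0,i=5
  bits 11110100 = 244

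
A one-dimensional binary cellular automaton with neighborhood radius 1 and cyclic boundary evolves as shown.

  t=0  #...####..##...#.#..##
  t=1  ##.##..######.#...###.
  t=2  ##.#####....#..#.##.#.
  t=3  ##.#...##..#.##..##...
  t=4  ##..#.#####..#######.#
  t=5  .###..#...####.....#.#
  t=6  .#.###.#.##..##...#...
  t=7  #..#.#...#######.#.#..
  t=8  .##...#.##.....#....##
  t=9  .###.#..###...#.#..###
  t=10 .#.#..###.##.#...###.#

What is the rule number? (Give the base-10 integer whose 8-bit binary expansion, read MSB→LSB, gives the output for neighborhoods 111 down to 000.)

90

  ###|.  b7=0 t=0,i=5
  ##.|#  b6=1 t=0,i=0
  #.#|.  b5=0 t=0,i=16
  #..|#  b4=1 t=0,i=1
  .##|#  b3=1 t=0,i=4
  .#.|.  b2=0 t=0,i=15
  ..#|#  b1=1 t=0,i=3
  ...|.  b0=0 t=0,i=2
  bits 01011010 = 90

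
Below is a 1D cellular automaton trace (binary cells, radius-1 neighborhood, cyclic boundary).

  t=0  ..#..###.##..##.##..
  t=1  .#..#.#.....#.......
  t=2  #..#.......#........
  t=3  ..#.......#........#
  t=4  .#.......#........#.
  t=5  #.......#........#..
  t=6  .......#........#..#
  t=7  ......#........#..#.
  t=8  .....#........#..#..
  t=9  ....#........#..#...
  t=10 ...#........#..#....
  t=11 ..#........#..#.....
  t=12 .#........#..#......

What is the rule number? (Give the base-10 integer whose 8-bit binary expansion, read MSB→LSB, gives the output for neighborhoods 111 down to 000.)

  nb ###: next=#  (t=0,i=6, bit7=1)
  nb ##.: next=.  (t=0,i=7, bit6=0)
  nb #.#: next=.  (t=0,i=8, bit5=0)
  nb #..: next=.  (t=0,i=3, bit4=0)
  nb .##: next=.  (t=0,i=5, bit3=0)
  nb .#.: next=.  (t=0,i=2, bit2=0)
  nb ..#: next=#  (t=0,i=1, bit1=1)
  nb ...: next=.  (t=0,i=0, bit0=0)
  bits 10000010 = 130

130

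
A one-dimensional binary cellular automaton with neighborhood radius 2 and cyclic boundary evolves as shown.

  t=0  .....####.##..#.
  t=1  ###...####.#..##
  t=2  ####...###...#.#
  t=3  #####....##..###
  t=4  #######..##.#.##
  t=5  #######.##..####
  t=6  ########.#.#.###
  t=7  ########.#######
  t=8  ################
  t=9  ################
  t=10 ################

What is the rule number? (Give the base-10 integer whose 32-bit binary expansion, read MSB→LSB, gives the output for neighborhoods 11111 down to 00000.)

  nb #####: next=#  (t=1,i=0, bit31=1)
  nb ####.: next=#  (t=0,i=7, bit30=1)
  nb ###.#: next=#  (t=0,i=8, bit29=1)
  nb ###..: next=#  (t=1,i=2, bit28=1)
  nb ##.##: next=#  (t=0,i=9, bit27=1)
  nb ##.#.: next=.  (t=1,i=10, bit26=0)
  nb ##..#: next=.  (t=0,i=12, bit25=0)
  nb ##...: next=#  (t=1,i=3, bit24=1)
  nb #.###: next=#  (t=2,i=15, bit23=1)
  nb #.##.: next=.  (t=0,i=10, bit22=0)
  nb #.#.#: next=#  (t=4,i=12, bit21=1)
  nb #.#..: next=.  (t=1,i=11, bit20=0)
  nb #..##: next=#  (t=1,i=13, bit19=1)
  nb #..#.: next=.  (t=0,i=13, bit18=0)
  nb #...#: next=.  (t=1,i=4, bit17=0)
  nb #....: next=#  (t=0,i=0, bit16=1)
  nb .####: next=#  (t=0,i=6, bit15=1)
  nb .###.: next=.  (t=2,i=8, bit14=0)
  nb .##.#: next=.  (t=4,i=10, bit13=0)
  nb .##..: next=#  (t=0,i=11, bit12=1)
  nb .#.##: next=#  (t=2,i=14, bit11=1)
  nb .#.#.: next=#  (t=6,i=10, bit10=1)
  nb .#..#: next=.  (t=1,i=12, bit9=0)
  nb .#...: next=#  (t=0,i=15, bit8=1)
  nb ..###: next=.  (t=0,i=5, bit7=0)
  nb ..##.: next=#  (t=3,i=9, bit6=1)
  nb ..#.#: next=#  (t=2,i=13, bit5=1)
  nb ..#..: next=#  (t=0,i=14, bit4=1)
  nb ...##: next=.  (t=0,i=4, bit3=0)
  nb ...#.: next=.  (t=2,i=12, bit2=0)
  nb ....#: next=.  (t=0,i=3, bit1=0)
  nb .....: next=#  (t=0,i=1, bit0=1)
  bits 11111001101010011001110101110001 = 4188642673

4188642673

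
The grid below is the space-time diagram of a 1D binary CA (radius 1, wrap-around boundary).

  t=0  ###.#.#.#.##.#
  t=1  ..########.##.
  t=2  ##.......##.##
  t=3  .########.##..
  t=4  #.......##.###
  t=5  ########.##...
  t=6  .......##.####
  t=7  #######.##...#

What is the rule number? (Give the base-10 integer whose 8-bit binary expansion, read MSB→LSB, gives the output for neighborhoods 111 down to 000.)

119

  [7] ### => .  t=0,i=0
  [6] ##. => #  t=0,i=2
  [5] #.# => #  t=0,i=3
  [4] #.. => #  t=1,i=13
  [3] .## => .  t=0,i=10
  [2] .#. => #  t=0,i=4
  [1] ..# => #  t=1,i=1
  [0] ... => #  t=1,i=0
  bits 01110111 = 119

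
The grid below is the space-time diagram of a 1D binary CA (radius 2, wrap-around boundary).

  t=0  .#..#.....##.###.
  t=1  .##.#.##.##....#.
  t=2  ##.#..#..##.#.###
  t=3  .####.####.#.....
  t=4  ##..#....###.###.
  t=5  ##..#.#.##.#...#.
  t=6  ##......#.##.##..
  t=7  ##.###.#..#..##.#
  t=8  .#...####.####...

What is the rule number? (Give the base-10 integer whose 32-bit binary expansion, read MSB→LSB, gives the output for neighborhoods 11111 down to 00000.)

878383837

  [31] ##### => .  t=2,i=16
  [30] ####. => .  t=2,i=0
  [29] ###.# => #  t=2,i=1
  [28] ###.. => #  t=0,i=15
  [27] ##.## => .  t=0,i=12
  [26] ##.#. => #  t=1,i=3
  [25] ##..# => .  t=0,i=16
  [24] ##... => .  t=1,i=11
  [23] #.### => .  t=0,i=13
  [22] #.##. => #  t=1,i=6
  [21] #.#.# => .  t=1,i=4
  [20] #.#.. => #  t=2,i=3
  [19] #..## => #  t=1,i=0
  [18] #..#. => .  t=0,i=0
  [17] #...# => #  t=5,i=13
  [16] #.... => #  t=0,i=6
  [15] .#### => .  t=2,i=15
  [14] .###. => .  t=0,i=14
  [13] .##.# => .  t=0,i=11
  [12] .##.. => #  t=1,i=10
  [11] .#.## => .  t=1,i=5
  [10] .#.#. => .  t=5,i=5
  [9] .#..# => #  t=0,i=2
  [8] .#... => .  t=0,i=5
  [7] ..### => #  t=3,i=1
  [6] ..##. => #  t=0,i=10
  [5] ..#.# => .  t=5,i=4
  [4] ..#.. => #  t=0,i=1
  [3] ...## => #  t=0,i=9
  [2] ...#. => #  t=1,i=14
  [1] ....# => .  t=0,i=8
  [0] ..... => #  t=0,i=7
  bits 00110100010110110001001011011101 = 878383837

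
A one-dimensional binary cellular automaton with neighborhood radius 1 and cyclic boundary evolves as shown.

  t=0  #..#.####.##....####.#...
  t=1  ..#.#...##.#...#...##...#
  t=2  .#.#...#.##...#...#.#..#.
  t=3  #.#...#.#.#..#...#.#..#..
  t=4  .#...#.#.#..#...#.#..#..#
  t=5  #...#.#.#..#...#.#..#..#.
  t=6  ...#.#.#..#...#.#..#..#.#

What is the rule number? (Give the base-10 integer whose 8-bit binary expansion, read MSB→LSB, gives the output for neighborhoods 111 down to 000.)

  ### -> .   bit 7 = 0  t=0,i=6
  ##. -> #   bit 6 = 1  t=0,i=8
  #.# -> #   bit 5 = 1  t=0,i=4
  #.. -> .   bit 4 = 0  t=0,i=1
  .## -> .   bit 3 = 0  t=0,i=5
  .#. -> .   bit 2 = 0  t=0,i=0
  ..# -> #   bit 1 = 1  t=0,i=2
  ... -> .   bit 0 = 0  t=0,i=13
  bits 01100010 = 98

98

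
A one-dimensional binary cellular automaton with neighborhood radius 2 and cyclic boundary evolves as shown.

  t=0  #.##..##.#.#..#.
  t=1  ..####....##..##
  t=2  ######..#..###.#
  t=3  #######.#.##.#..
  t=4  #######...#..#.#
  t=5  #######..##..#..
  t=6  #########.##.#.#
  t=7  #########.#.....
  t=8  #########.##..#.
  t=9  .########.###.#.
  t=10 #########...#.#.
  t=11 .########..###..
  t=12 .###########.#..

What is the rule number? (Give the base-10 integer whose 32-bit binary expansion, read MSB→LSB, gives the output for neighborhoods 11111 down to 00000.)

  #####|#  b31=1 t=2,i=1
  ####.|#  b30=1 t=1,i=4
  ###.#|#  b29=1 t=2,i=13
  ###..|#  b28=1 t=1,i=5
  ##.##|.  b27=0 t=2,i=14
  ##.#.|.  b26=0 t=0,i=8
  ##..#|#  b25=1 t=0,i=4
  ##...|.  b24=0 t=1,i=6
  #.###|.  b23=0 t=2,i=15
  #.##.|#  b22=1 t=0,i=2
  #.#.#|.  b21=0 t=0,i=0
  #.#..|#  b20=1 t=0,i=11
  #..##|#  b19=1 t=0,i=5
  #..#.|.  b18=0 t=0,i=13
  #...#|.  b17=0 t=4,i=8
  #....|.  b16=0 t=1,i=7
  .####|#  b15=1 t=1,i=3
  .###.|.  b14=0 t=2,i=12
  .##.#|.  b13=0 t=0,i=7
  .##..|#  b12=1 t=0,i=3
  .#.##|.  b11=0 t=0,i=1
  .#.#.|#  b10=1 t=0,i=10
  .#..#|.  b9=0 t=0,i=12
  .#...|#  b8=1 t=7,i=11
  ..###|#  b7=1 t=1,i=2
  ..##.|.  b6=0 t=0,i=6
  ..#.#|#  b5=1 t=0,i=14
  ..#..|#  b4=1 t=2,i=8
  ...##|.  b3=0 t=1,i=9
  ...#.|#  b2=1 t=4,i=9
  ....#|#  b1=1 t=1,i=8
  .....|.  b0=0 t=7,i=13
  bits 11110010010110001001010110110110 = 4065891766

4065891766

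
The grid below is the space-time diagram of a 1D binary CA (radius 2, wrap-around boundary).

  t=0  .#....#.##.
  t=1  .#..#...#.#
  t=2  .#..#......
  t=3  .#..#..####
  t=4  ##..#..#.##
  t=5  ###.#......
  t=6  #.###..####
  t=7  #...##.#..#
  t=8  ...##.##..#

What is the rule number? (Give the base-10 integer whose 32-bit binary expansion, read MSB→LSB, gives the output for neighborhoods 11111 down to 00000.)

  ##### -> .   bit 31 = 0  t=6,i=9
  ####. -> #   bit 30 = 1  t=3,i=9
  ###.# -> #   bit 29 = 1  t=3,i=10
  ###.. -> #   bit 28 = 1  t=4,i=1
  ##.## -> .   bit 27 = 0  t=6,i=1
  ##.#. -> #   bit 26 = 1  t=3,i=0
  ##..# -> #   bit 25 = 1  t=0,i=10
  ##... -> .   bit 24 = 0  t=7,i=1
  #.### -> .   bit 23 = 0  t=4,i=9
  #.##. -> #   bit 22 = 1  t=0,i=8
  #.#.# -> .   bit 21 = 0  t=1,i=10
  #.#.. -> #   bit 20 = 1  t=1,i=1
  #..## -> .   bit 19 = 0  t=3,i=6
  #..#. -> .   bit 18 = 0  t=0,i=0
  #...# -> .   bit 17 = 0  t=1,i=6
  #.... -> .   bit 16 = 0  t=0,i=3
  .#### -> .   bit 15 = 0  t=3,i=8
  .###. -> .   bit 14 = 0  t=5,i=1
  .##.# -> .   bit 13 = 0  t=7,i=5
  .##.. -> .   bit 12 = 0  t=0,i=9
  .#.## -> .   bit 11 = 0  t=0,i=7
  .#.#. -> .   bit 10 = 0  t=1,i=0
  .#..# -> .   bit 9 = 0  t=1,i=2
  .#... -> .   bit 8 = 0  t=0,i=2
  ..### -> #   bit 7 = 1  t=3,i=7
  ..##. -> #   bit 6 = 1  t=7,i=4
  ..#.# -> .   bit 5 = 0  t=0,i=6
  ..#.. -> #   bit 4 = 1  t=0,i=1
  ...## -> #   bit 3 = 1  t=5,i=10
  ...#. -> .   bit 2 = 0  t=0,i=5
  ....# -> #   bit 1 = 1  t=0,i=4
  ..... -> #   bit 0 = 1  t=2,i=7
  bits 01110110010100000000000011011011 = 1984954587

1984954587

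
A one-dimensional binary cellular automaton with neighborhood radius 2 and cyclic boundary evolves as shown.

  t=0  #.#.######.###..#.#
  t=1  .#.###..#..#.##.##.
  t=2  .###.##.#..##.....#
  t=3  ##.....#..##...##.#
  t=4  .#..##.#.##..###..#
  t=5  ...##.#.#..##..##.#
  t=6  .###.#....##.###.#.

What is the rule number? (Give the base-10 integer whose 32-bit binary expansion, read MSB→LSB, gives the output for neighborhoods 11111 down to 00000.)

  #####|.  b31=0 t=0,i=6
  ####.|#  b30=1 t=0,i=8
  ###.#|.  b29=0 t=0,i=9
  ###..|#  b28=1 t=0,i=13
  ##.##|.  b27=0 t=0,i=10
  ##.#.|#  b26=1 t=0,i=1
  ##..#|#  b25=1 t=0,i=14
  ##...|.  b24=0 t=2,i=13
  #.###|#  b23=1 t=0,i=4
  #.##.|.  b22=0 t=0,i=18
  #.#.#|.  b21=0 t=0,i=2
  #.#..|.  b20=0 t=2,i=8
  #..##|#  b19=1 t=2,i=10
  #..#.|.  b18=0 t=0,i=15
  #...#|#  b17=1 t=3,i=13
  #....|.  b16=0 t=2,i=14
  .####|#  b15=1 t=0,i=5
  .###.|.  b14=0 t=0,i=12
  .##.#|.  b13=0 t=0,i=0
  .##..|.  b12=0 t=1,i=17
  .#.##|#  b11=1 t=0,i=3
  .#.#.|.  b10=0 t=4,i=0
  .#..#|.  b9=0 t=1,i=9
  .#...|.  b8=0 t=5,i=0
  ..###|.  b7=0 t=4,i=13
  ..##.|#  b6=1 t=2,i=11
  ..#.#|#  b5=1 t=0,i=16
  ..#..|#  b4=1 t=1,i=8
  ...##|#  b3=1 t=3,i=14
  ...#.|.  b2=0 t=2,i=17
  ....#|#  b1=1 t=2,i=16
  .....|#  b0=1 t=2,i=15
  bits 01010110100010101000100001111011 = 1451919483

1451919483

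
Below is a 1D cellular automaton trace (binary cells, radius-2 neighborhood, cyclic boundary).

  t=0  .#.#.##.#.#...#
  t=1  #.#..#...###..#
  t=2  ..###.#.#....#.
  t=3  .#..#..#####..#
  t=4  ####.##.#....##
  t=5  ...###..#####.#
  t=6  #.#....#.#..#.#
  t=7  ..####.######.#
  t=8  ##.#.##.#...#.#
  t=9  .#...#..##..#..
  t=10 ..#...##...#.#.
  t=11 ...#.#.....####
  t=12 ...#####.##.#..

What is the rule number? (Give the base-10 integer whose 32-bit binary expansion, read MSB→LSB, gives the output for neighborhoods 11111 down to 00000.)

  [31] ##### => .  t=3,i=9
  [30] ####. => .  t=3,i=10
  [29] ###.# => #  t=2,i=4
  [28] ###.. => .  t=1,i=11
  [27] ##.## => #  t=4,i=4
  [26] ##.#. => .  t=0,i=7
  [25] ##..# => .  t=1,i=12
  [24] ##... => .  t=10,i=8
  [23] #.### => .  t=7,i=7
  [22] #.##. => #  t=0,i=5
  [21] #.#.# => .  t=0,i=1
  [20] #.#.. => #  t=0,i=10
  [19] #..## => #  t=1,i=13
  [18] #..#. => #  t=1,i=4
  [17] #...# => .  t=0,i=12
  [16] #.... => #  t=2,i=10
  [15] .#### => #  t=3,i=8
  [14] .###. => .  t=1,i=10
  [13] .##.# => .  t=0,i=6
  [12] .##.. => .  t=9,i=9
  [11] .#.## => .  t=0,i=4
  [10] .#.#. => #  t=0,i=0
  [9] .#..# => #  t=1,i=3
  [8] .#... => #  t=0,i=11
  [7] ..### => .  t=1,i=9
  [6] ..##. => .  t=1,i=14
  [5] ..#.# => #  t=0,i=14
  [4] ..#.. => .  t=1,i=5
  [3] ...## => #  t=1,i=8
  [2] ...#. => .  t=0,i=13
  [1] ....# => #  t=2,i=11
  [0] ..... => .  t=11,i=8
  bits 00101000010111011000011100101010 = 677218090

677218090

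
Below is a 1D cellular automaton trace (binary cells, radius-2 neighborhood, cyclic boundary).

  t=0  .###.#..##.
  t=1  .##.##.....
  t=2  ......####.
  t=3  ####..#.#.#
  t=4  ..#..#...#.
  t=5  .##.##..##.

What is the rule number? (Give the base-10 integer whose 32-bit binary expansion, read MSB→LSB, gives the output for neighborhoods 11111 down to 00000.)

1159022741

  [31] ##### => .  t=3,i=1
  [30] ####. => #  t=2,i=8
  [29] ###.# => .  t=0,i=3
  [28] ###.. => .  t=2,i=9
  [27] ##.## => .  t=1,i=3
  [26] ##.#. => #  t=0,i=4
  [25] ##..# => .  t=0,i=10
  [24] ##... => #  t=1,i=6
  [23] #.### => .  t=3,i=10
  [22] #.##. => .  t=1,i=4
  [21] #.#.# => .  t=3,i=8
  [20] #.#.. => #  t=0,i=5
  [19] #..## => .  t=0,i=0
  [18] #..#. => #  t=3,i=5
  [17] #...# => .  t=4,i=0
  [16] #.... => #  t=1,i=7
  [15] .#### => .  t=2,i=7
  [14] .###. => #  t=0,i=2
  [13] .##.# => .  t=1,i=2
  [12] .##.. => .  t=0,i=9
  [11] .#.## => #  t=3,i=9
  [10] .#.#. => .  t=3,i=7
  [9] .#..# => .  t=0,i=6
  [8] .#... => .  t=4,i=6
  [7] ..### => #  t=0,i=1
  [6] ..##. => .  t=0,i=8
  [5] ..#.# => .  t=3,i=6
  [4] ..#.. => #  t=4,i=2
  [3] ...## => .  t=1,i=0
  [2] ...#. => #  t=4,i=1
  [1] ....# => .  t=1,i=10
  [0] ..... => #  t=1,i=8
  bits 01000101000101010100100010010101 = 1159022741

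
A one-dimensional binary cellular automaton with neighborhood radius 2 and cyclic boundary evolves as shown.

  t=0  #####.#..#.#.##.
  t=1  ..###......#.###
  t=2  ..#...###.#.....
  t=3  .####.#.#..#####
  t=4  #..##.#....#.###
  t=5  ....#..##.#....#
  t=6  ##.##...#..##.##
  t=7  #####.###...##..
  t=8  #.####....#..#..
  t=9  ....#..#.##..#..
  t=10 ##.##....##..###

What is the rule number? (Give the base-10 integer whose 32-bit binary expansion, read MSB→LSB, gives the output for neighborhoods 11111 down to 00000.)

  #####|#  b31=1 t=0,i=2
  ####.|#  b30=1 t=0,i=3
  ###.#|#  b29=1 t=0,i=4
  ###..|.  b28=0 t=1,i=4
  ##.##|#  b27=1 t=0,i=15
  ##.#.|.  b26=0 t=0,i=5
  ##..#|.  b25=0 t=1,i=0
  ##...|.  b24=0 t=1,i=5
  #.###|.  b23=0 t=0,i=0
  #.##.|#  b22=1 t=0,i=13
  #.#.#|#  b21=1 t=0,i=11
  #.#..|.  b20=0 t=0,i=6
  #..##|.  b19=0 t=1,i=1
  #..#.|.  b18=0 t=0,i=8
  #...#|#  b17=1 t=2,i=4
  #....|#  b16=1 t=1,i=6
  .####|.  b15=0 t=0,i=1
  .###.|.  b14=0 t=1,i=3
  .##.#|#  b13=1 t=0,i=14
  .##..|#  b12=1 t=6,i=4
  .#.##|.  b11=0 t=0,i=12
  .#.#.|.  b10=0 t=0,i=10
  .#..#|.  b9=0 t=0,i=7
  .#...|#  b8=1 t=2,i=3
  ..###|#  b7=1 t=1,i=2
  ..##.|.  b6=0 t=4,i=3
  ..#.#|.  b5=0 t=0,i=9
  ..#..|#  b4=1 t=2,i=2
  ...##|.  b3=0 t=2,i=5
  ...#.|#  b2=1 t=1,i=10
  ....#|.  b1=0 t=1,i=9
  .....|#  b0=1 t=1,i=7
  bits 11101000011000110011000110010101 = 3898814869

3898814869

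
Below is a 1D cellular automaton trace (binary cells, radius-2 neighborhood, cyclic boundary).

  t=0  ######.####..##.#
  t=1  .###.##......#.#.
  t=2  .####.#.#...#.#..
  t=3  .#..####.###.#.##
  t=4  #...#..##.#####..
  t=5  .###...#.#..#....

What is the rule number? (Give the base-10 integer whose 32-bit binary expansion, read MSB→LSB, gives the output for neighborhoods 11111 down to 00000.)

  ##### -> #   bit 31 = 1  t=0,i=1
  ####. -> .   bit 30 = 0  t=0,i=4
  ###.# -> #   bit 29 = 1  t=0,i=5
  ###.. -> .   bit 28 = 0  t=0,i=10
  ##.## -> #   bit 27 = 1  t=0,i=6
  ##.#. -> #   bit 26 = 1  t=2,i=5
  ##..# -> .   bit 25 = 0  t=0,i=11
  ##... -> .   bit 24 = 0  t=1,i=7
  #.### -> .   bit 23 = 0  t=0,i=7
  #.##. -> .   bit 22 = 0  t=1,i=5
  #.#.# -> #   bit 21 = 1  t=2,i=6
  #.#.. -> .   bit 20 = 0  t=1,i=15
  #..## -> .   bit 19 = 0  t=0,i=12
  #..#. -> .   bit 18 = 0  t=4,i=16
  #...# -> #   bit 17 = 1  t=2,i=10
  #.... -> #   bit 16 = 1  t=1,i=8
  .#### -> .   bit 15 = 0  t=0,i=0
  .###. -> #   bit 14 = 1  t=1,i=2
  .##.# -> .   bit 13 = 0  t=0,i=14
  .##.. -> #   bit 12 = 1  t=1,i=6
  .#.## -> #   bit 11 = 1  t=3,i=14
  .#.#. -> #   bit 10 = 1  t=1,i=14
  .#..# -> .   bit 9 = 0  t=1,i=16
  .#... -> #   bit 8 = 1  t=2,i=9
  ..### -> #   bit 7 = 1  t=1,i=1
  ..##. -> #   bit 6 = 1  t=0,i=13
  ..#.# -> .   bit 5 = 0  t=1,i=13
  ..#.. -> .   bit 4 = 0  t=4,i=0
  ...## -> .   bit 3 = 0  t=2,i=0
  ...#. -> #   bit 2 = 1  t=1,i=12
  ....# -> .   bit 1 = 0  t=1,i=11
  ..... -> .   bit 0 = 0  t=1,i=9
  bits 10101100001000110101110111000100 = 2887998916

2887998916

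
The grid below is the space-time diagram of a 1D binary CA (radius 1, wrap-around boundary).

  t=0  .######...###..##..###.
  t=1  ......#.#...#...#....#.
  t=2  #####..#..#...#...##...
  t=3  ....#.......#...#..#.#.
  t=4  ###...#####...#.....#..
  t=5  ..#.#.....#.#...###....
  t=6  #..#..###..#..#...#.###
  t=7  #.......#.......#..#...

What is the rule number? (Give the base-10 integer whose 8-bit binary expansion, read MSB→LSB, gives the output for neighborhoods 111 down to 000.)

97

  nb ###: next=.  (t=0,i=2, bit7=0)
  nb ##.: next=#  (t=0,i=6, bit6=1)
  nb #.#: next=#  (t=1,i=7, bit5=1)
  nb #..: next=.  (t=0,i=7, bit4=0)
  nb .##: next=.  (t=0,i=1, bit3=0)
  nb .#.: next=.  (t=1,i=6, bit2=0)
  nb ..#: next=.  (t=0,i=0, bit1=0)
  nb ...: next=#  (t=0,i=8, bit0=1)
  bits 01100001 = 97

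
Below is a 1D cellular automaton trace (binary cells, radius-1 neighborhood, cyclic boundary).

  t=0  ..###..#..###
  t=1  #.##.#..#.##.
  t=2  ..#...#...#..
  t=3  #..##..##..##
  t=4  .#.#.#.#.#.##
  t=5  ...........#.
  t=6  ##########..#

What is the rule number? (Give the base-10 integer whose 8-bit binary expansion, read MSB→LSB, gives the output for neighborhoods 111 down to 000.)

  ###|#  b7=1 t=0,i=3
  ##.|.  b6=0 t=0,i=4
  #.#|.  b5=0 t=1,i=1
  #..|#  b4=1 t=0,i=0
  .##|#  b3=1 t=0,i=2
  .#.|.  b2=0 t=0,i=7
  ..#|.  b1=0 t=0,i=1
  ...|#  b0=1 t=2,i=0
  bits 10011001 = 153

153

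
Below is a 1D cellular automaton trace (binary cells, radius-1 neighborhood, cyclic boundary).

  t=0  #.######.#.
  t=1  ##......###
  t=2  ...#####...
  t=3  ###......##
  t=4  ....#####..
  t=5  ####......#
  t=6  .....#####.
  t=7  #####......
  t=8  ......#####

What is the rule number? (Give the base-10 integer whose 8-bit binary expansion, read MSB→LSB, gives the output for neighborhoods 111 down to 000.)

39

  ### -> .   bit 7 = 0  t=0,i=3
  ##. -> .   bit 6 = 0  t=0,i=7
  #.# -> #   bit 5 = 1  t=0,i=1
  #.. -> .   bit 4 = 0  t=1,i=2
  .## -> .   bit 3 = 0  t=0,i=2
  .#. -> #   bit 2 = 1  t=0,i=0
  ..# -> #   bit 1 = 1  t=1,i=7
  ... -> #   bit 0 = 1  t=1,i=3
  bits 00100111 = 39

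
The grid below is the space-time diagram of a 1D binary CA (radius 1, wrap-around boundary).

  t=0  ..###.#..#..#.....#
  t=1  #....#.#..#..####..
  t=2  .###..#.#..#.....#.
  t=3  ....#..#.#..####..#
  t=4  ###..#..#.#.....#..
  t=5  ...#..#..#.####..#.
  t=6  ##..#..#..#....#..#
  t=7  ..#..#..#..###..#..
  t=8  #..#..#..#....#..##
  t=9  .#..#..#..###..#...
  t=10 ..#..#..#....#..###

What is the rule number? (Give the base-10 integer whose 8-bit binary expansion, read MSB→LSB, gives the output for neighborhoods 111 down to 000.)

  ### -> .   bit 7 = 0  t=0,i=3
  ##. -> .   bit 6 = 0  t=0,i=4
  #.# -> #   bit 5 = 1  t=0,i=5
  #.. -> #   bit 4 = 1  t=0,i=0
  .## -> .   bit 3 = 0  t=0,i=2
  .#. -> .   bit 2 = 0  t=0,i=6
  ..# -> .   bit 1 = 0  t=0,i=1
  ... -> #   bit 0 = 1  t=0,i=14
  bits 00110001 = 49

49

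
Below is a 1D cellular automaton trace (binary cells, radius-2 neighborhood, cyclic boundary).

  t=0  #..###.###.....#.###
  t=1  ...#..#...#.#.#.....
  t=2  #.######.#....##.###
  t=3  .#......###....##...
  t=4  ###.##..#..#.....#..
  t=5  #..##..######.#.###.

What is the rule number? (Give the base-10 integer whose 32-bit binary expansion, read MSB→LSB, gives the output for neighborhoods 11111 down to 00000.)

  ##### -> .   bit 31 = 0  t=2,i=4
  ####. -> .   bit 30 = 0  t=0,i=19
  ###.# -> .   bit 29 = 0  t=0,i=5
  ###.. -> .   bit 28 = 0  t=0,i=0
  ##.## -> #   bit 27 = 1  t=0,i=6
  ##.#. -> #   bit 26 = 1  t=2,i=8
  ##..# -> .   bit 25 = 0  t=0,i=1
  ##... -> #   bit 24 = 1  t=0,i=10
  #.### -> .   bit 23 = 0  t=0,i=7
  #.##. -> #   bit 22 = 1  t=4,i=4
  #.#.# -> .   bit 21 = 0  t=1,i=12
  #.#.. -> #   bit 20 = 1  t=1,i=14
  #..## -> .   bit 19 = 0  t=0,i=2
  #..#. -> #   bit 18 = 1  t=1,i=5
  #...# -> .   bit 17 = 0  t=1,i=8
  #.... -> .   bit 16 = 0  t=0,i=11
  .#### -> .   bit 15 = 0  t=0,i=18
  .###. -> .   bit 14 = 0  t=0,i=4
  .##.# -> #   bit 13 = 1  t=2,i=15
  .##.. -> .   bit 12 = 0  t=3,i=16
  .#.## -> .   bit 11 = 0  t=0,i=16
  .#.#. -> .   bit 10 = 0  t=1,i=11
  .#..# -> #   bit 9 = 1  t=1,i=4
  .#... -> #   bit 8 = 1  t=1,i=7
  ..### -> #   bit 7 = 1  t=0,i=3
  ..##. -> .   bit 6 = 0  t=2,i=14
  ..#.# -> .   bit 5 = 0  t=0,i=15
  ..#.. -> #   bit 4 = 1  t=1,i=3
  ...## -> .   bit 3 = 0  t=2,i=13
  ...#. -> #   bit 2 = 1  t=0,i=14
  ....# -> .   bit 1 = 0  t=0,i=13
  ..... -> #   bit 0 = 1  t=0,i=12
  bits 00001101010101000010001110010101 = 223617941

223617941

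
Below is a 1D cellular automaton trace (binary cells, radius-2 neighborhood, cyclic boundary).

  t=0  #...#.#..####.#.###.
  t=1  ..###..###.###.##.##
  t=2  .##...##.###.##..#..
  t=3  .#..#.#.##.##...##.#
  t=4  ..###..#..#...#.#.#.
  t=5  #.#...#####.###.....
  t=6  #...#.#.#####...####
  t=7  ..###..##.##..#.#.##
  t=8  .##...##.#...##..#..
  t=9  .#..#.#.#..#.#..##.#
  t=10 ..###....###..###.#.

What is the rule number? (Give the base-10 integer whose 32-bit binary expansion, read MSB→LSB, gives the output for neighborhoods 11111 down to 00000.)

3968797431

  nb #####: next=#  (t=5,i=8, bit31=1)
  nb ####.: next=#  (t=0,i=11, bit30=1)
  nb ###.#: next=#  (t=0,i=12, bit29=1)
  nb ###..: next=.  (t=1,i=4, bit28=0)
  nb ##.##: next=#  (t=1,i=10, bit27=1)
  nb ##.#.: next=#  (t=0,i=13, bit26=1)
  nb ##..#: next=.  (t=1,i=0, bit25=0)
  nb ##...: next=.  (t=2,i=3, bit24=0)
  nb #.###: next=#  (t=0,i=16, bit23=1)
  nb #.##.: next=.  (t=1,i=15, bit22=0)
  nb #.#.#: next=.  (t=0,i=14, bit21=0)
  nb #.#..: next=.  (t=0,i=0, bit20=0)
  nb #..##: next=#  (t=0,i=8, bit19=1)
  nb #..#.: next=#  (t=2,i=16, bit18=1)
  nb #...#: next=#  (t=0,i=2, bit17=1)
  nb #....: next=#  (t=5,i=16, bit16=1)
  nb .####: next=.  (t=0,i=10, bit15=0)
  nb .###.: next=.  (t=0,i=17, bit14=0)
  nb .##.#: next=.  (t=1,i=16, bit13=0)
  nb .##..: next=.  (t=1,i=19, bit12=0)
  nb .#.##: next=#  (t=0,i=15, bit11=1)
  nb .#.#.: next=.  (t=0,i=5, bit10=0)
  nb .#..#: next=#  (t=0,i=7, bit9=1)
  nb .#...: next=.  (t=0,i=1, bit8=0)
  nb ..###: next=#  (t=0,i=9, bit7=1)
  nb ..##.: next=#  (t=2,i=1, bit6=1)
  nb ..#.#: next=#  (t=0,i=4, bit5=1)
  nb ..#..: next=#  (t=2,i=17, bit4=1)
  nb ...##: next=.  (t=2,i=0, bit3=0)
  nb ...#.: next=#  (t=0,i=3, bit2=1)
  nb ....#: next=#  (t=5,i=18, bit1=1)
  nb .....: next=#  (t=5,i=17, bit0=1)
  bits 11101100100011110000101011110111 = 3968797431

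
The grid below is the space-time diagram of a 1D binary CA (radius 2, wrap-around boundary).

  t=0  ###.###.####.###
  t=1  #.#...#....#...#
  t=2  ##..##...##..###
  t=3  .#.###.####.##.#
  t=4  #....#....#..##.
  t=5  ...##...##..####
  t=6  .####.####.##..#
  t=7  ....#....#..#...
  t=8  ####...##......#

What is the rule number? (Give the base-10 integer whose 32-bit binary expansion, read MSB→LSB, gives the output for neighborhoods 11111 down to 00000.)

3020567759

  #####|#  b31=1 t=0,i=0
  ####.|.  b30=0 t=0,i=1
  ###.#|#  b29=1 t=0,i=2
  ###..|#  b28=1 t=2,i=1
  ##.##|.  b27=0 t=0,i=3
  ##.#.|#  b26=1 t=1,i=1
  ##..#|.  b25=0 t=2,i=2
  ##...|.  b24=0 t=2,i=6
  #.###|.  b23=0 t=0,i=4
  #.##.|.  b22=0 t=3,i=12
  #.#.#|.  b21=0 t=3,i=1
  #.#..|.  b20=0 t=1,i=2
  #..##|#  b19=1 t=2,i=3
  #..#.|.  b18=0 t=6,i=14
  #...#|#  b17=1 t=1,i=4
  #....|.  b16=0 t=1,i=8
  .####|.  b15=0 t=0,i=9
  .###.|.  b14=0 t=0,i=5
  .##.#|#  b13=1 t=1,i=0
  .##..|#  b12=1 t=2,i=5
  .#.##|.  b11=0 t=3,i=2
  .#.#.|#  b10=1 t=3,i=0
  .#..#|.  b9=0 t=4,i=11
  .#...|.  b8=0 t=1,i=3
  ..###|#  b7=1 t=2,i=13
  ..##.|#  b6=1 t=1,i=15
  ..#.#|.  b5=0 t=6,i=15
  ..#..|.  b4=0 t=1,i=6
  ...##|#  b3=1 t=1,i=14
  ...#.|#  b2=1 t=1,i=5
  ....#|#  b1=1 t=1,i=9
  .....|#  b0=1 t=7,i=0
  bits 10110100000010100011010011001111 = 3020567759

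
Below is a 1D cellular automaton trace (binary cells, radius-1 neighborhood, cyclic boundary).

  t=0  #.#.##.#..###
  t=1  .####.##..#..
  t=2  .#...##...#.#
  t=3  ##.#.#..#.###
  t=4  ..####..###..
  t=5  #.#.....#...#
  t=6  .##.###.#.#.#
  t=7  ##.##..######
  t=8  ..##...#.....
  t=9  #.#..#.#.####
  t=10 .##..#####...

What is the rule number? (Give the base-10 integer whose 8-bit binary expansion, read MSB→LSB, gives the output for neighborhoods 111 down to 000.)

  nb ###: next=.  (t=0,i=11, bit7=0)
  nb ##.: next=.  (t=0,i=0, bit6=0)
  nb #.#: next=#  (t=0,i=1, bit5=1)
  nb #..: next=.  (t=0,i=8, bit4=0)
  nb .##: next=#  (t=0,i=4, bit3=1)
  nb .#.: next=#  (t=0,i=2, bit2=1)
  nb ..#: next=.  (t=0,i=9, bit1=0)
  nb ...: next=#  (t=1,i=12, bit0=1)
  bits 00101101 = 45

45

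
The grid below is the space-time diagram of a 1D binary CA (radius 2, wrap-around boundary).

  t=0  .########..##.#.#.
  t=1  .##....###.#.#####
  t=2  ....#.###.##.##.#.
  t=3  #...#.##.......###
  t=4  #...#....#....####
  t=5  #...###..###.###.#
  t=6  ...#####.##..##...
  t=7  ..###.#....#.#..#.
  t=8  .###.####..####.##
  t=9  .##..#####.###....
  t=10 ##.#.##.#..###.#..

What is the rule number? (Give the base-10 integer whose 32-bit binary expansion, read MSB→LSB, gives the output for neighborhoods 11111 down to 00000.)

  #####|.  b31=0 t=0,i=3
  ####.|#  b30=1 t=0,i=7
  ###.#|.  b29=0 t=1,i=9
  ###..|#  b28=1 t=0,i=8
  ##.##|.  b27=0 t=1,i=0
  ##.#.|#  b26=1 t=0,i=13
  ##..#|#  b25=1 t=0,i=9
  ##...|.  b24=0 t=1,i=3
  #.###|#  b23=1 t=1,i=13
  #.##.|.  b22=0 t=1,i=1
  #.#.#|#  b21=1 t=0,i=14
  #.#..|#  b20=1 t=0,i=16
  #..##|.  b19=0 t=0,i=0
  #..#.|.  b18=0 t=7,i=15
  #...#|.  b17=0 t=3,i=2
  #....|#  b16=1 t=1,i=4
  .####|#  b15=1 t=0,i=2
  .###.|#  b14=1 t=1,i=8
  .##.#|.  b13=0 t=0,i=12
  .##..|.  b12=0 t=1,i=2
  .#.##|.  b11=0 t=1,i=12
  .#.#.|#  b10=1 t=0,i=15
  .#..#|#  b9=1 t=0,i=17
  .#...|#  b8=1 t=2,i=17
  ..###|#  b7=1 t=0,i=1
  ..##.|#  b6=1 t=0,i=11
  ..#.#|#  b5=1 t=2,i=4
  ..#..|#  b4=1 t=4,i=4
  ...##|#  b3=1 t=1,i=6
  ...#.|.  b2=0 t=2,i=3
  ....#|.  b1=0 t=1,i=5
  .....|.  b0=0 t=2,i=1
  bits 01010110101100011100011111111000 = 1454491640

1454491640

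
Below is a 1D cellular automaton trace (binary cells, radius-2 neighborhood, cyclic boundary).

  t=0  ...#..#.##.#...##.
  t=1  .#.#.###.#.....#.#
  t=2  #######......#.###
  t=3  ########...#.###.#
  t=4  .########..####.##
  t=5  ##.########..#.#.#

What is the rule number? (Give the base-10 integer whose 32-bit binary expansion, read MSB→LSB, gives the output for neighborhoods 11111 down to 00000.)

  ##### -> #   bit 31 = 1  t=2,i=0
  ####. -> #   bit 30 = 1  t=2,i=5
  ###.# -> .   bit 29 = 0  t=1,i=7
  ###.. -> #   bit 28 = 1  t=2,i=6
  ##.## -> #   bit 27 = 1  t=3,i=16
  ##.#. -> .   bit 26 = 0  t=0,i=10
  ##..# -> #   bit 25 = 1  t=4,i=9
  ##... -> #   bit 24 = 1  t=0,i=17
  #.### -> #   bit 23 = 1  t=1,i=5
  #.##. -> .   bit 22 = 0  t=0,i=8
  #.#.# -> #   bit 21 = 1  t=1,i=1
  #.#.. -> .   bit 20 = 0  t=0,i=11
  #..## -> #   bit 19 = 1  t=4,i=10
  #..#. -> #   bit 18 = 1  t=0,i=5
  #...# -> .   bit 17 = 0  t=0,i=13
  #.... -> .   bit 16 = 0  t=0,i=0
  .#### -> .   bit 15 = 0  t=2,i=16
  .###. -> #   bit 14 = 1  t=1,i=6
  .##.# -> #   bit 13 = 1  t=0,i=9
  .##.. -> .   bit 12 = 0  t=0,i=16
  .#.## -> #   bit 11 = 1  t=0,i=7
  .#.#. -> #   bit 10 = 1  t=1,i=0
  .#..# -> .   bit 9 = 0  t=0,i=4
  .#... -> .   bit 8 = 0  t=0,i=12
  ..### -> .   bit 7 = 0  t=4,i=11
  ..##. -> #   bit 6 = 1  t=0,i=15
  ..#.# -> #   bit 5 = 1  t=0,i=6
  ..#.. -> #   bit 4 = 1  t=0,i=3
  ...## -> .   bit 3 = 0  t=0,i=14
  ...#. -> .   bit 2 = 0  t=0,i=2
  ....# -> #   bit 1 = 1  t=0,i=1
  ..... -> .   bit 0 = 0  t=1,i=12
  bits 11011011101011000110110001110010 = 3685510258

3685510258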